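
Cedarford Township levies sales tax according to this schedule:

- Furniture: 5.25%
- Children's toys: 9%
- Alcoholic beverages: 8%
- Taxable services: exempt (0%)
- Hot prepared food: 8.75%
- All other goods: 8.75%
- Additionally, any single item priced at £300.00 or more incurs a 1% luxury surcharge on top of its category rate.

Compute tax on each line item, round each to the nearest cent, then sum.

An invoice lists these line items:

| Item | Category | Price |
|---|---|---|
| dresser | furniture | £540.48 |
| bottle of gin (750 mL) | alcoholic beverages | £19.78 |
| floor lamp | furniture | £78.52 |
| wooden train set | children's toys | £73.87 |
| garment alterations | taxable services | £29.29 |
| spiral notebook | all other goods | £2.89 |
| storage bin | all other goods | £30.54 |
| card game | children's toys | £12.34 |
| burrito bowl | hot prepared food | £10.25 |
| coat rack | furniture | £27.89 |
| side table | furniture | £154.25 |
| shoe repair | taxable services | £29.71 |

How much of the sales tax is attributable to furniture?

Dresser £540.48: furniture → 5.25% + 1% surcharge = 6.25% → £33.78
Floor lamp £78.52: furniture → 5.25% → £4.12
Coat rack £27.89: furniture → 5.25% → £1.46
Side table £154.25: furniture → 5.25% → £8.10
Tax on furniture = £33.78 + £4.12 + £1.46 + £8.10 = £47.46

£47.46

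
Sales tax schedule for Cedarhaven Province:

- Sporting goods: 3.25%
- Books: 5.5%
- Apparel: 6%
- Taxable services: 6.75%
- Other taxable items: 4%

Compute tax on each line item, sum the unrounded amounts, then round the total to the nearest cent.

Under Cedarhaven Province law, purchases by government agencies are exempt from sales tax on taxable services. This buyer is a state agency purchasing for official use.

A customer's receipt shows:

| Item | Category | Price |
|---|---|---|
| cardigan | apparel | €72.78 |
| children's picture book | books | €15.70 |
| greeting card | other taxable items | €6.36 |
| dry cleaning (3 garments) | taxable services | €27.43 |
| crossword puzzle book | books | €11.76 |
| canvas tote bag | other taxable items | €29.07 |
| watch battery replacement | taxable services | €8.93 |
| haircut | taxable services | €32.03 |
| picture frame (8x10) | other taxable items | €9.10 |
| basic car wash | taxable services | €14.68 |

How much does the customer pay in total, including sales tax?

Cardigan €72.78: apparel → 6% → €4.3668
Children's picture book €15.70: books → 5.5% → €0.8635
Greeting card €6.36: other taxable items → 4% → €0.2544
Dry cleaning (3 garments) €27.43: taxable services, buyer-exempt → 0% → €0.00
Crossword puzzle book €11.76: books → 5.5% → €0.6468
Canvas tote bag €29.07: other taxable items → 4% → €1.1628
Watch battery replacement €8.93: taxable services, buyer-exempt → 0% → €0.00
Haircut €32.03: taxable services, buyer-exempt → 0% → €0.00
Picture frame (8x10) €9.10: other taxable items → 4% → €0.364
Basic car wash €14.68: taxable services, buyer-exempt → 0% → €0.00
Subtotal = €227.84; unrounded tax = €7.6583 → €7.66; total due = €235.50

€235.50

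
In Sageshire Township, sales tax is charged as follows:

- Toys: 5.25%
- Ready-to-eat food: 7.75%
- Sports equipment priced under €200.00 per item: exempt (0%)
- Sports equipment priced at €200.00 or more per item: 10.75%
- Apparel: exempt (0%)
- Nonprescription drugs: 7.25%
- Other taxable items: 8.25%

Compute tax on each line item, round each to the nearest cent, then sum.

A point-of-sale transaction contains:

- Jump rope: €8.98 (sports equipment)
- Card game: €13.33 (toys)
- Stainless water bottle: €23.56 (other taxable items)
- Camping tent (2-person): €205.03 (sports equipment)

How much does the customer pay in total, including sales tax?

€275.58

Jump rope €8.98: sports equipment, under €200.00 → 0% → €0.00
Card game €13.33: toys → 5.25% → €0.70
Stainless water bottle €23.56: other taxable items → 8.25% → €1.94
Camping tent (2-person) €205.03: sports equipment, €200.00 or more → 10.75% → €22.04
Subtotal = €250.90; tax = €24.68; total due = €275.58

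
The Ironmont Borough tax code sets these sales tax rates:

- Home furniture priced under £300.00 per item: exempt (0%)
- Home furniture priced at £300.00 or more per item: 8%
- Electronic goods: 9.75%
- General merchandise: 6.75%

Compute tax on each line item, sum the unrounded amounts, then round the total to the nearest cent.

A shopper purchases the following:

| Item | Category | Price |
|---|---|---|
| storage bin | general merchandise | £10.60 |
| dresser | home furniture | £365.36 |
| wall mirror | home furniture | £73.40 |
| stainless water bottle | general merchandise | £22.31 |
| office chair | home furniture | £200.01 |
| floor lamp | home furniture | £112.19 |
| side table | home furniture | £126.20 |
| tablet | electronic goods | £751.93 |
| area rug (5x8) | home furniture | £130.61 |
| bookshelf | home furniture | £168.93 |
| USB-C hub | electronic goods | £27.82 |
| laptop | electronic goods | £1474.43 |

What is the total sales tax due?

£251.23

Storage bin £10.60: general merchandise → 6.75% → £0.7155
Dresser £365.36: home furniture, £300.00 or more → 8% → £29.2288
Wall mirror £73.40: home furniture, under £300.00 → 0% → £0.00
Stainless water bottle £22.31: general merchandise → 6.75% → £1.505925
Office chair £200.01: home furniture, under £300.00 → 0% → £0.00
Floor lamp £112.19: home furniture, under £300.00 → 0% → £0.00
Side table £126.20: home furniture, under £300.00 → 0% → £0.00
Tablet £751.93: electronic goods → 9.75% → £73.313175
Area rug (5x8) £130.61: home furniture, under £300.00 → 0% → £0.00
Bookshelf £168.93: home furniture, under £300.00 → 0% → £0.00
USB-C hub £27.82: electronic goods → 9.75% → £2.71245
Laptop £1474.43: electronic goods → 9.75% → £143.756925
Unrounded tax sum = £251.232775 → £251.23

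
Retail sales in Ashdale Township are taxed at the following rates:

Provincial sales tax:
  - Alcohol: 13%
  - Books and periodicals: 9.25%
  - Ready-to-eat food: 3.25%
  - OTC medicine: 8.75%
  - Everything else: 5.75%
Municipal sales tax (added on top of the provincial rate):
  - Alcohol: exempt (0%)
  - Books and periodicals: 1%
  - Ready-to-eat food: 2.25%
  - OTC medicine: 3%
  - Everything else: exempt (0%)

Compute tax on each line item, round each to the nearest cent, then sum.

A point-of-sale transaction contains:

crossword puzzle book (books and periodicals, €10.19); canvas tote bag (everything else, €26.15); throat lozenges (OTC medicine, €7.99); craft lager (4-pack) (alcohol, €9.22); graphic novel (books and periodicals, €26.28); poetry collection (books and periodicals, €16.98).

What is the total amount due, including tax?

€105.92

Crossword puzzle book €10.19: books and periodicals → 9.25% + 1% municipal = 10.25% → €1.04
Canvas tote bag €26.15: everything else → 5.75% + 0% municipal = 5.75% → €1.50
Throat lozenges €7.99: OTC medicine → 8.75% + 3% municipal = 11.75% → €0.94
Craft lager (4-pack) €9.22: alcohol → 13% + 0% municipal = 13% → €1.20
Graphic novel €26.28: books and periodicals → 9.25% + 1% municipal = 10.25% → €2.69
Poetry collection €16.98: books and periodicals → 9.25% + 1% municipal = 10.25% → €1.74
Subtotal = €96.81; tax = €9.11; total due = €105.92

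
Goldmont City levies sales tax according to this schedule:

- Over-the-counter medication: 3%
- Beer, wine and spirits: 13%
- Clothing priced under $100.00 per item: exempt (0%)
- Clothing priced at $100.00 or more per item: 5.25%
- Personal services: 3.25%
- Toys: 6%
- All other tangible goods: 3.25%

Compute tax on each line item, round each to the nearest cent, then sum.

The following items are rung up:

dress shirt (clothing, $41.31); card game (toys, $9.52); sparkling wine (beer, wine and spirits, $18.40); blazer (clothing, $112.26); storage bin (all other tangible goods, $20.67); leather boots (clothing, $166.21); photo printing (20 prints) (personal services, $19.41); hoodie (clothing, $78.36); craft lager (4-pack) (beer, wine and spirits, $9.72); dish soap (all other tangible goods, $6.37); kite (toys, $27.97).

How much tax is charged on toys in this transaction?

$2.25

Card game $9.52: toys → 6% → $0.57
Kite $27.97: toys → 6% → $1.68
Tax on toys = $0.57 + $1.68 = $2.25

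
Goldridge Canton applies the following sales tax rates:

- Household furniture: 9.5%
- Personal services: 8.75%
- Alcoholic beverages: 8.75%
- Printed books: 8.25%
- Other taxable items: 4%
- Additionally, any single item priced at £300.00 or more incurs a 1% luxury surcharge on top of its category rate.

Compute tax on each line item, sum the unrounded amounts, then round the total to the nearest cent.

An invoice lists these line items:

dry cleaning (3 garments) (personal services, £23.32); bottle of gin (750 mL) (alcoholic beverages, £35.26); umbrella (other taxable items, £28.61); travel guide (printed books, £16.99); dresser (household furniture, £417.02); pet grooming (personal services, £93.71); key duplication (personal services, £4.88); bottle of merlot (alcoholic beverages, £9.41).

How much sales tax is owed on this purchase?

£60.91

Dry cleaning (3 garments) £23.32: personal services → 8.75% → £2.0405
Bottle of gin (750 mL) £35.26: alcoholic beverages → 8.75% → £3.08525
Umbrella £28.61: other taxable items → 4% → £1.1444
Travel guide £16.99: printed books → 8.25% → £1.401675
Dresser £417.02: household furniture → 9.5% + 1% surcharge = 10.5% → £43.7871
Pet grooming £93.71: personal services → 8.75% → £8.199625
Key duplication £4.88: personal services → 8.75% → £0.427
Bottle of merlot £9.41: alcoholic beverages → 8.75% → £0.823375
Unrounded tax sum = £60.908925 → £60.91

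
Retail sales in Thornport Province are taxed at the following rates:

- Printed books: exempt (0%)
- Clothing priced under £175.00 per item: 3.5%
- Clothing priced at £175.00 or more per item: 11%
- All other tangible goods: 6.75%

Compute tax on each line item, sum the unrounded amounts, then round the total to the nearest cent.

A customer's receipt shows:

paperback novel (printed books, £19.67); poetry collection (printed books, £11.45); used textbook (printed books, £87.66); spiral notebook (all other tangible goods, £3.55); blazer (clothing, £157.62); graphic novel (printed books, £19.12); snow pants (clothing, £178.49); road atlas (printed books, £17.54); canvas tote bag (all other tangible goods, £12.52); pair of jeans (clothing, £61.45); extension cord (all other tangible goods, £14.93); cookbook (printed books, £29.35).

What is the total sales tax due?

Paperback novel £19.67: printed books → 0% → £0.00
Poetry collection £11.45: printed books → 0% → £0.00
Used textbook £87.66: printed books → 0% → £0.00
Spiral notebook £3.55: all other tangible goods → 6.75% → £0.239625
Blazer £157.62: clothing, under £175.00 → 3.5% → £5.5167
Graphic novel £19.12: printed books → 0% → £0.00
Snow pants £178.49: clothing, £175.00 or more → 11% → £19.6339
Road atlas £17.54: printed books → 0% → £0.00
Canvas tote bag £12.52: all other tangible goods → 6.75% → £0.8451
Pair of jeans £61.45: clothing, under £175.00 → 3.5% → £2.15075
Extension cord £14.93: all other tangible goods → 6.75% → £1.007775
Cookbook £29.35: printed books → 0% → £0.00
Unrounded tax sum = £29.39385 → £29.39

£29.39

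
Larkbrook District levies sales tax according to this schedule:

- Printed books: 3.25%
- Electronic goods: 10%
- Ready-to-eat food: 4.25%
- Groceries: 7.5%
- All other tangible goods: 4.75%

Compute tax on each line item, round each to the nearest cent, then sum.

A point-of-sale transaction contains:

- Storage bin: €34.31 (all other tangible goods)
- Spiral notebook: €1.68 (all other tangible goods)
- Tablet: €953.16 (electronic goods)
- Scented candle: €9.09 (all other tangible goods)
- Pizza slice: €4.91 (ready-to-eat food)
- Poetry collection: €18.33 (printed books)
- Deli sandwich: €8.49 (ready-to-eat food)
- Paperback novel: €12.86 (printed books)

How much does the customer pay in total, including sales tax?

€1141.88

Storage bin €34.31: all other tangible goods → 4.75% → €1.63
Spiral notebook €1.68: all other tangible goods → 4.75% → €0.08
Tablet €953.16: electronic goods → 10% → €95.32
Scented candle €9.09: all other tangible goods → 4.75% → €0.43
Pizza slice €4.91: ready-to-eat food → 4.25% → €0.21
Poetry collection €18.33: printed books → 3.25% → €0.60
Deli sandwich €8.49: ready-to-eat food → 4.25% → €0.36
Paperback novel €12.86: printed books → 3.25% → €0.42
Subtotal = €1042.83; tax = €99.05; total due = €1141.88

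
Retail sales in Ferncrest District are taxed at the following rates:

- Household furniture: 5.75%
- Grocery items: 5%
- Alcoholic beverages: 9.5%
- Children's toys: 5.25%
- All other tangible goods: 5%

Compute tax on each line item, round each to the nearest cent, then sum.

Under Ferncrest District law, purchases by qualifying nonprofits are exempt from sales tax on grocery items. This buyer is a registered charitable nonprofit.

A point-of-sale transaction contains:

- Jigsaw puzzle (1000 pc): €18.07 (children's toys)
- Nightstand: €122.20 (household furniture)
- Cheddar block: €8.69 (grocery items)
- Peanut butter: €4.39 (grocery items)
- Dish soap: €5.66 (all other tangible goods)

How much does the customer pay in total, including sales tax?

€167.27

Jigsaw puzzle (1000 pc) €18.07: children's toys → 5.25% → €0.95
Nightstand €122.20: household furniture → 5.75% → €7.03
Cheddar block €8.69: grocery items, buyer-exempt → 0% → €0.00
Peanut butter €4.39: grocery items, buyer-exempt → 0% → €0.00
Dish soap €5.66: all other tangible goods → 5% → €0.28
Subtotal = €159.01; tax = €8.26; total due = €167.27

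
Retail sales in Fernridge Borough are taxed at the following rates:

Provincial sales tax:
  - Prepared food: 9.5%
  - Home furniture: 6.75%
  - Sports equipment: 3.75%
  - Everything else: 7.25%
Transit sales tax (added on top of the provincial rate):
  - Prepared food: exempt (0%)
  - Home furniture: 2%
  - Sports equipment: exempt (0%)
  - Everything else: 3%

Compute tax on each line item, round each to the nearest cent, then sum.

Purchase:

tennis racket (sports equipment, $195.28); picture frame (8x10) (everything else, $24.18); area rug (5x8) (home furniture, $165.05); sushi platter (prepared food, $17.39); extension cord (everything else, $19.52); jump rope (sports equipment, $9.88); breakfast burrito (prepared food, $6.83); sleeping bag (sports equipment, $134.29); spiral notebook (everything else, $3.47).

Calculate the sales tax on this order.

Tennis racket $195.28: sports equipment → 3.75% + 0% transit = 3.75% → $7.32
Picture frame (8x10) $24.18: everything else → 7.25% + 3% transit = 10.25% → $2.48
Area rug (5x8) $165.05: home furniture → 6.75% + 2% transit = 8.75% → $14.44
Sushi platter $17.39: prepared food → 9.5% + 0% transit = 9.5% → $1.65
Extension cord $19.52: everything else → 7.25% + 3% transit = 10.25% → $2.00
Jump rope $9.88: sports equipment → 3.75% + 0% transit = 3.75% → $0.37
Breakfast burrito $6.83: prepared food → 9.5% + 0% transit = 9.5% → $0.65
Sleeping bag $134.29: sports equipment → 3.75% + 0% transit = 3.75% → $5.04
Spiral notebook $3.47: everything else → 7.25% + 3% transit = 10.25% → $0.36
Total tax = $7.32 + $2.48 + $14.44 + $1.65 + $2.00 + $0.37 + $0.65 + $5.04 + $0.36 = $34.31

$34.31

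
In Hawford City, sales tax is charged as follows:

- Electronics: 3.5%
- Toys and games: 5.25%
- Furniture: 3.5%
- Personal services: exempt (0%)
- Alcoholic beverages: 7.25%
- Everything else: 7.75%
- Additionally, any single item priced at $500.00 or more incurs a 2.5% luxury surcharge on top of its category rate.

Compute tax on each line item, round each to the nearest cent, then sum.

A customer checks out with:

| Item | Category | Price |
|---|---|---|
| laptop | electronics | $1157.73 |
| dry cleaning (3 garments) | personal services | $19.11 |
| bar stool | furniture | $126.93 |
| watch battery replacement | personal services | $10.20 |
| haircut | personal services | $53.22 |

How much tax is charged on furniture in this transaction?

$4.44

Bar stool $126.93: furniture → 3.5% → $4.44
Tax on furniture = $4.44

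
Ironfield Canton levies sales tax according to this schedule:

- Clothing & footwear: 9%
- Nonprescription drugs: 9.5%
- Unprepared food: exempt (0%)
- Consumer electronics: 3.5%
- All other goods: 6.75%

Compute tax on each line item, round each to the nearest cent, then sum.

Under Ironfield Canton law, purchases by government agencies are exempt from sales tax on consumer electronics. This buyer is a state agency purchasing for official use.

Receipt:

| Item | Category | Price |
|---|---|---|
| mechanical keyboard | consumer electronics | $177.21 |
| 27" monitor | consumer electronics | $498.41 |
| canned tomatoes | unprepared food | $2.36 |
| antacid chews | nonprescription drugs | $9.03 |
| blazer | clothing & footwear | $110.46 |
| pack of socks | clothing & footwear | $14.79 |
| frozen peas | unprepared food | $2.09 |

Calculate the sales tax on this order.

$12.13

Mechanical keyboard $177.21: consumer electronics, buyer-exempt → 0% → $0.00
27" monitor $498.41: consumer electronics, buyer-exempt → 0% → $0.00
Canned tomatoes $2.36: unprepared food → 0% → $0.00
Antacid chews $9.03: nonprescription drugs → 9.5% → $0.86
Blazer $110.46: clothing & footwear → 9% → $9.94
Pack of socks $14.79: clothing & footwear → 9% → $1.33
Frozen peas $2.09: unprepared food → 0% → $0.00
Total tax = $0.86 + $9.94 + $1.33 = $12.13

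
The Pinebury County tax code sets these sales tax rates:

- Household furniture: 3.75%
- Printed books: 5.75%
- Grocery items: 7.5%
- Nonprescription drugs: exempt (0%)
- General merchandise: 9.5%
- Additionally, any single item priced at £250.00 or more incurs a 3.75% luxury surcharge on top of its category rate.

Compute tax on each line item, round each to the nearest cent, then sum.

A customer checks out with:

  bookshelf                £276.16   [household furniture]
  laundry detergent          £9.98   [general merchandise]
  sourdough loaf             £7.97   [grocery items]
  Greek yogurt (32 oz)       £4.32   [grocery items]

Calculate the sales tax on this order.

Bookshelf £276.16: household furniture → 3.75% + 3.75% surcharge = 7.5% → £20.71
Laundry detergent £9.98: general merchandise → 9.5% → £0.95
Sourdough loaf £7.97: grocery items → 7.5% → £0.60
Greek yogurt (32 oz) £4.32: grocery items → 7.5% → £0.32
Total tax = £20.71 + £0.95 + £0.60 + £0.32 = £22.58

£22.58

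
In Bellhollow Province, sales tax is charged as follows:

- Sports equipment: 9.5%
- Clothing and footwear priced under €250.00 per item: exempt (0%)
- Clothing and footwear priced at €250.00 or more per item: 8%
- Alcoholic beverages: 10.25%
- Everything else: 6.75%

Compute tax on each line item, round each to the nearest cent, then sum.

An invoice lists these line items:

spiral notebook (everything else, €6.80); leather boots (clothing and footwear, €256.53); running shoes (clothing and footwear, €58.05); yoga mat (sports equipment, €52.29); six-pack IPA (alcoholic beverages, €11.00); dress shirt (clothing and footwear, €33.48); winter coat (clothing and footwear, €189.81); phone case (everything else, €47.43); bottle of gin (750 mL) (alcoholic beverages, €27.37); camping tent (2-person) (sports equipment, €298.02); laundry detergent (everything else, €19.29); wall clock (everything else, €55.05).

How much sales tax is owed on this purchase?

Spiral notebook €6.80: everything else → 6.75% → €0.46
Leather boots €256.53: clothing and footwear, €250.00 or more → 8% → €20.52
Running shoes €58.05: clothing and footwear, under €250.00 → 0% → €0.00
Yoga mat €52.29: sports equipment → 9.5% → €4.97
Six-pack IPA €11.00: alcoholic beverages → 10.25% → €1.13
Dress shirt €33.48: clothing and footwear, under €250.00 → 0% → €0.00
Winter coat €189.81: clothing and footwear, under €250.00 → 0% → €0.00
Phone case €47.43: everything else → 6.75% → €3.20
Bottle of gin (750 mL) €27.37: alcoholic beverages → 10.25% → €2.81
Camping tent (2-person) €298.02: sports equipment → 9.5% → €28.31
Laundry detergent €19.29: everything else → 6.75% → €1.30
Wall clock €55.05: everything else → 6.75% → €3.72
Total tax = €0.46 + €20.52 + €4.97 + €1.13 + €3.20 + €2.81 + €28.31 + €1.30 + €3.72 = €66.42

€66.42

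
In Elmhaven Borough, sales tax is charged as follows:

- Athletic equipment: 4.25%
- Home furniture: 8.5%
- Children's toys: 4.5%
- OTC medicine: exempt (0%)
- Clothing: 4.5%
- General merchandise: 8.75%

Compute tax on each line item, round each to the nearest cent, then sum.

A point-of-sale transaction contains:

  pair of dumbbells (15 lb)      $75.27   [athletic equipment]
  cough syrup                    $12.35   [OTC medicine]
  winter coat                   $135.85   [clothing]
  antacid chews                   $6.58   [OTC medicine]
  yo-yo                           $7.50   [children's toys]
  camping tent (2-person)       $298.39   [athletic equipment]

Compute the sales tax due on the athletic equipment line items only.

Pair of dumbbells (15 lb) $75.27: athletic equipment → 4.25% → $3.20
Camping tent (2-person) $298.39: athletic equipment → 4.25% → $12.68
Tax on athletic equipment = $3.20 + $12.68 = $15.88

$15.88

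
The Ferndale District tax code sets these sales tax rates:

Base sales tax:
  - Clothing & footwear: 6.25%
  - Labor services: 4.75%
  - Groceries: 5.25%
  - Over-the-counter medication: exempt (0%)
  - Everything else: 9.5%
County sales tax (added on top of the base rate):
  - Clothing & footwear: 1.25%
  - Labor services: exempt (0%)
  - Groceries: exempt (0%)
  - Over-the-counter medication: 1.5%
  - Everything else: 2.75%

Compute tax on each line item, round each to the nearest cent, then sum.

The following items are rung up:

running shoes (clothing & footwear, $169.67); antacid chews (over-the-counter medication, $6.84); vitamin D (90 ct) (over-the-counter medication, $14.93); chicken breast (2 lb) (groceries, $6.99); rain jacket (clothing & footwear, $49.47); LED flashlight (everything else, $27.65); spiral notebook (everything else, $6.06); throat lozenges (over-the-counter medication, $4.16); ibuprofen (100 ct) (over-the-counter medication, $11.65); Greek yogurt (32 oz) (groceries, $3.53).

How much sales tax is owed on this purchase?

Running shoes $169.67: clothing & footwear → 6.25% + 1.25% county = 7.5% → $12.73
Antacid chews $6.84: over-the-counter medication → 0% + 1.5% county = 1.5% → $0.10
Vitamin D (90 ct) $14.93: over-the-counter medication → 0% + 1.5% county = 1.5% → $0.22
Chicken breast (2 lb) $6.99: groceries → 5.25% + 0% county = 5.25% → $0.37
Rain jacket $49.47: clothing & footwear → 6.25% + 1.25% county = 7.5% → $3.71
LED flashlight $27.65: everything else → 9.5% + 2.75% county = 12.25% → $3.39
Spiral notebook $6.06: everything else → 9.5% + 2.75% county = 12.25% → $0.74
Throat lozenges $4.16: over-the-counter medication → 0% + 1.5% county = 1.5% → $0.06
Ibuprofen (100 ct) $11.65: over-the-counter medication → 0% + 1.5% county = 1.5% → $0.17
Greek yogurt (32 oz) $3.53: groceries → 5.25% + 0% county = 5.25% → $0.19
Total tax = $12.73 + $0.10 + $0.22 + $0.37 + $3.71 + $3.39 + $0.74 + $0.06 + $0.17 + $0.19 = $21.68

$21.68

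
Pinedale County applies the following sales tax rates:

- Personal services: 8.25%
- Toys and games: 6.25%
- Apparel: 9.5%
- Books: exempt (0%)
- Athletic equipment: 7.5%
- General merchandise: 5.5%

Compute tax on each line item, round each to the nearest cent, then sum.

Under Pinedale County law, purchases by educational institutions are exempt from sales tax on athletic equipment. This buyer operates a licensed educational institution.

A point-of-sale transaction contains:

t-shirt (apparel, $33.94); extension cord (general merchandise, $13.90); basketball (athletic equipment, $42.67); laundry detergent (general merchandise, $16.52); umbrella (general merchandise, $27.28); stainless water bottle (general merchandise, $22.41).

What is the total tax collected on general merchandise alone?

Extension cord $13.90: general merchandise → 5.5% → $0.76
Laundry detergent $16.52: general merchandise → 5.5% → $0.91
Umbrella $27.28: general merchandise → 5.5% → $1.50
Stainless water bottle $22.41: general merchandise → 5.5% → $1.23
Tax on general merchandise = $0.76 + $0.91 + $1.50 + $1.23 = $4.40

$4.40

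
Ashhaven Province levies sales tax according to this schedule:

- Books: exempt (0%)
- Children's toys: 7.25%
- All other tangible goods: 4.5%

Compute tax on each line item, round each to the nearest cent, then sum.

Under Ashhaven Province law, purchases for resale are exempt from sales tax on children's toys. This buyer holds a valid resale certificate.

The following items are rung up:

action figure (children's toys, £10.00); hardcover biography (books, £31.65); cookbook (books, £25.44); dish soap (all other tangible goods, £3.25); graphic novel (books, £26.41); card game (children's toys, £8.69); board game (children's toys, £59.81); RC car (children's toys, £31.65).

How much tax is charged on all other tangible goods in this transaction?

£0.15

Dish soap £3.25: all other tangible goods → 4.5% → £0.15
Tax on all other tangible goods = £0.15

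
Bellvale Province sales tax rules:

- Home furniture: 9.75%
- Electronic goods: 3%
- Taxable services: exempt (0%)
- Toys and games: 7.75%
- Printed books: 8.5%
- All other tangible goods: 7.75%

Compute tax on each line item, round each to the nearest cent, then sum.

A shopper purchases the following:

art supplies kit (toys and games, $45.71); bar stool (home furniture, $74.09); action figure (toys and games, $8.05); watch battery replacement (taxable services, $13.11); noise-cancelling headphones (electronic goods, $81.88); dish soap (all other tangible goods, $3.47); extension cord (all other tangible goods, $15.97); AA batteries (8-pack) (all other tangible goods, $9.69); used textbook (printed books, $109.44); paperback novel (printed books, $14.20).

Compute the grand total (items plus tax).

Art supplies kit $45.71: toys and games → 7.75% → $3.54
Bar stool $74.09: home furniture → 9.75% → $7.22
Action figure $8.05: toys and games → 7.75% → $0.62
Watch battery replacement $13.11: taxable services → 0% → $0.00
Noise-cancelling headphones $81.88: electronic goods → 3% → $2.46
Dish soap $3.47: all other tangible goods → 7.75% → $0.27
Extension cord $15.97: all other tangible goods → 7.75% → $1.24
AA batteries (8-pack) $9.69: all other tangible goods → 7.75% → $0.75
Used textbook $109.44: printed books → 8.5% → $9.30
Paperback novel $14.20: printed books → 8.5% → $1.21
Subtotal = $375.61; tax = $26.61; total due = $402.22

$402.22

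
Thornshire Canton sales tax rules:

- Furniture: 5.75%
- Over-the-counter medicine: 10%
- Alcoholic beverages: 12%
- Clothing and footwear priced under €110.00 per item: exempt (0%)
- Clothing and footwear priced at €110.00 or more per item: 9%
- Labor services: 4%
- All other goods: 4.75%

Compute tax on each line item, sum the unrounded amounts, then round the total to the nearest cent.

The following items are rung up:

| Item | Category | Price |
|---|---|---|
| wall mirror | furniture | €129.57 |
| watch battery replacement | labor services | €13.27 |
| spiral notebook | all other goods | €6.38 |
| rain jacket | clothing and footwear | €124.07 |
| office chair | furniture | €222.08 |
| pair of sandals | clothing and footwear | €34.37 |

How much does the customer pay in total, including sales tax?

€561.96

Wall mirror €129.57: furniture → 5.75% → €7.450275
Watch battery replacement €13.27: labor services → 4% → €0.5308
Spiral notebook €6.38: all other goods → 4.75% → €0.30305
Rain jacket €124.07: clothing and footwear, €110.00 or more → 9% → €11.1663
Office chair €222.08: furniture → 5.75% → €12.7696
Pair of sandals €34.37: clothing and footwear, under €110.00 → 0% → €0.00
Subtotal = €529.74; unrounded tax = €32.220025 → €32.22; total due = €561.96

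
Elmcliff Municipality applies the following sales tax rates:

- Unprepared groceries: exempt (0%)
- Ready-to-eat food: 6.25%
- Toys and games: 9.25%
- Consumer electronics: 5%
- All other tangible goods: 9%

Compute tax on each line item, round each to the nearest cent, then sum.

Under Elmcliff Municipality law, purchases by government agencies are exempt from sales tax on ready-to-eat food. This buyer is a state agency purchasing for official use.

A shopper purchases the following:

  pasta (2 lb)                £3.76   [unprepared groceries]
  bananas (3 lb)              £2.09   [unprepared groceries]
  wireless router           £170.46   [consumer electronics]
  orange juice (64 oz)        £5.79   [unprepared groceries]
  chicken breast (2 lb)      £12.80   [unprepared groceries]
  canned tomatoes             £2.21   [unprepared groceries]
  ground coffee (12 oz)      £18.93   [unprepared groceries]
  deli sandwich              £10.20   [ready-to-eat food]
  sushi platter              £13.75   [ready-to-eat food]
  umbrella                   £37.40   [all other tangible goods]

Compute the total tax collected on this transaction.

£11.89

Pasta (2 lb) £3.76: unprepared groceries → 0% → £0.00
Bananas (3 lb) £2.09: unprepared groceries → 0% → £0.00
Wireless router £170.46: consumer electronics → 5% → £8.52
Orange juice (64 oz) £5.79: unprepared groceries → 0% → £0.00
Chicken breast (2 lb) £12.80: unprepared groceries → 0% → £0.00
Canned tomatoes £2.21: unprepared groceries → 0% → £0.00
Ground coffee (12 oz) £18.93: unprepared groceries → 0% → £0.00
Deli sandwich £10.20: ready-to-eat food, buyer-exempt → 0% → £0.00
Sushi platter £13.75: ready-to-eat food, buyer-exempt → 0% → £0.00
Umbrella £37.40: all other tangible goods → 9% → £3.37
Total tax = £8.52 + £3.37 = £11.89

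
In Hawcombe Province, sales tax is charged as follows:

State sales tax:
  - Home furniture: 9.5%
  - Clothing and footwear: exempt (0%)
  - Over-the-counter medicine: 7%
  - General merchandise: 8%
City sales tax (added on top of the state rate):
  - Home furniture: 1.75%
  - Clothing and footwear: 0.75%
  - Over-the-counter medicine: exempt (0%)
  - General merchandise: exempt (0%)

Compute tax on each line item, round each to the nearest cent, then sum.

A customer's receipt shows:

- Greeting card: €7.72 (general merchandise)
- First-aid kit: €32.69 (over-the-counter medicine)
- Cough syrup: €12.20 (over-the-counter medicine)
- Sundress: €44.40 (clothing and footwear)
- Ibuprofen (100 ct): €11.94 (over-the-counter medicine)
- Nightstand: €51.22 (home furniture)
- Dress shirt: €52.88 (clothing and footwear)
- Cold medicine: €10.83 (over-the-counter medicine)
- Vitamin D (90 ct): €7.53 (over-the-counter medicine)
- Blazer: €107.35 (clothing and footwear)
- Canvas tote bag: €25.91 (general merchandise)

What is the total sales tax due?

€15.26

Greeting card €7.72: general merchandise → 8% + 0% city = 8% → €0.62
First-aid kit €32.69: over-the-counter medicine → 7% + 0% city = 7% → €2.29
Cough syrup €12.20: over-the-counter medicine → 7% + 0% city = 7% → €0.85
Sundress €44.40: clothing and footwear → 0% + 0.75% city = 0.75% → €0.33
Ibuprofen (100 ct) €11.94: over-the-counter medicine → 7% + 0% city = 7% → €0.84
Nightstand €51.22: home furniture → 9.5% + 1.75% city = 11.25% → €5.76
Dress shirt €52.88: clothing and footwear → 0% + 0.75% city = 0.75% → €0.40
Cold medicine €10.83: over-the-counter medicine → 7% + 0% city = 7% → €0.76
Vitamin D (90 ct) €7.53: over-the-counter medicine → 7% + 0% city = 7% → €0.53
Blazer €107.35: clothing and footwear → 0% + 0.75% city = 0.75% → €0.81
Canvas tote bag €25.91: general merchandise → 8% + 0% city = 8% → €2.07
Total tax = €0.62 + €2.29 + €0.85 + €0.33 + €0.84 + €5.76 + €0.40 + €0.76 + €0.53 + €0.81 + €2.07 = €15.26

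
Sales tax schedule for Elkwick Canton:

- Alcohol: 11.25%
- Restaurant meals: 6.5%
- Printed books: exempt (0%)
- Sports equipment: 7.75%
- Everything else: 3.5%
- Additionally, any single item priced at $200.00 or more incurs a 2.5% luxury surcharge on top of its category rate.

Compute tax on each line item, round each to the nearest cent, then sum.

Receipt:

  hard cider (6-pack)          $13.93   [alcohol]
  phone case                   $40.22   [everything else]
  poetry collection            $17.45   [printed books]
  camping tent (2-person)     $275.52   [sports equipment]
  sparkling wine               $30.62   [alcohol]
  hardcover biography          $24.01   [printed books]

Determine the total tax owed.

$34.66

Hard cider (6-pack) $13.93: alcohol → 11.25% → $1.57
Phone case $40.22: everything else → 3.5% → $1.41
Poetry collection $17.45: printed books → 0% → $0.00
Camping tent (2-person) $275.52: sports equipment → 7.75% + 2.5% surcharge = 10.25% → $28.24
Sparkling wine $30.62: alcohol → 11.25% → $3.44
Hardcover biography $24.01: printed books → 0% → $0.00
Total tax = $1.57 + $1.41 + $28.24 + $3.44 = $34.66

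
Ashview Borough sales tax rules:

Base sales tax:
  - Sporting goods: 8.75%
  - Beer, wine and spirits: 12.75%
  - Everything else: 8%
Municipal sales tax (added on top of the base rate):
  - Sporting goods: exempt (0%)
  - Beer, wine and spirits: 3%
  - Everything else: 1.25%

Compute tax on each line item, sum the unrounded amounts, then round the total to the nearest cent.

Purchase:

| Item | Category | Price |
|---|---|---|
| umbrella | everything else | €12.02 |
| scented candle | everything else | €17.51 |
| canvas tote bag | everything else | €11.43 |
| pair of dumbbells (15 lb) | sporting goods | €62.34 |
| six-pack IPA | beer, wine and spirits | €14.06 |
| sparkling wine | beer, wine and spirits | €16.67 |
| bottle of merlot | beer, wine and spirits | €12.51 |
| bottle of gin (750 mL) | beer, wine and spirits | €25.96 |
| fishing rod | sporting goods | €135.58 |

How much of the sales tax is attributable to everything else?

Umbrella €12.02: everything else → 8% + 1.25% municipal = 9.25% → €1.11185
Scented candle €17.51: everything else → 8% + 1.25% municipal = 9.25% → €1.619675
Canvas tote bag €11.43: everything else → 8% + 1.25% municipal = 9.25% → €1.057275
Tax on everything else: unrounded sum = €3.7888 → €3.79

€3.79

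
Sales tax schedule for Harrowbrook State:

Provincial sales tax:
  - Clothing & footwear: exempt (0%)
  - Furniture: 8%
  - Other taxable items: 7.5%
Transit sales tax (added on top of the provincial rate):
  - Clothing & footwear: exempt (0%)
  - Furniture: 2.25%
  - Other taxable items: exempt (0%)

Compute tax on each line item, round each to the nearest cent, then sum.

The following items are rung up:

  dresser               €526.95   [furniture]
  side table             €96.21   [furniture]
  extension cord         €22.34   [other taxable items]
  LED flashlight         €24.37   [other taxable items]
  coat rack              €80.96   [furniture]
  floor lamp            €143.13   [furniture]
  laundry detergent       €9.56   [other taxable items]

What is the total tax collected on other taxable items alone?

€4.23

Extension cord €22.34: other taxable items → 7.5% + 0% transit = 7.5% → €1.68
LED flashlight €24.37: other taxable items → 7.5% + 0% transit = 7.5% → €1.83
Laundry detergent €9.56: other taxable items → 7.5% + 0% transit = 7.5% → €0.72
Tax on other taxable items = €1.68 + €1.83 + €0.72 = €4.23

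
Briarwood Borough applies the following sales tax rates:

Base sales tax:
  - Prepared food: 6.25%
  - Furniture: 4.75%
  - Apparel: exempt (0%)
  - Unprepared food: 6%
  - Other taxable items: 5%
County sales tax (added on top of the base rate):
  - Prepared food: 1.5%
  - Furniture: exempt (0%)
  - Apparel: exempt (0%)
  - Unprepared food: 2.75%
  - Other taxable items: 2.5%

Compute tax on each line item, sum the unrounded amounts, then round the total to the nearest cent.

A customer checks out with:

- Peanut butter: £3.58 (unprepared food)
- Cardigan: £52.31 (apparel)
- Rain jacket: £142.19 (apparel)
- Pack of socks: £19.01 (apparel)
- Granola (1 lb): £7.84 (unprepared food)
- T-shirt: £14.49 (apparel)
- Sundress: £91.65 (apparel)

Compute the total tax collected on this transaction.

£1.00

Peanut butter £3.58: unprepared food → 6% + 2.75% county = 8.75% → £0.31325
Cardigan £52.31: apparel → 0% + 0% county = 0% → £0.00
Rain jacket £142.19: apparel → 0% + 0% county = 0% → £0.00
Pack of socks £19.01: apparel → 0% + 0% county = 0% → £0.00
Granola (1 lb) £7.84: unprepared food → 6% + 2.75% county = 8.75% → £0.686
T-shirt £14.49: apparel → 0% + 0% county = 0% → £0.00
Sundress £91.65: apparel → 0% + 0% county = 0% → £0.00
Unrounded tax sum = £0.99925 → £1.00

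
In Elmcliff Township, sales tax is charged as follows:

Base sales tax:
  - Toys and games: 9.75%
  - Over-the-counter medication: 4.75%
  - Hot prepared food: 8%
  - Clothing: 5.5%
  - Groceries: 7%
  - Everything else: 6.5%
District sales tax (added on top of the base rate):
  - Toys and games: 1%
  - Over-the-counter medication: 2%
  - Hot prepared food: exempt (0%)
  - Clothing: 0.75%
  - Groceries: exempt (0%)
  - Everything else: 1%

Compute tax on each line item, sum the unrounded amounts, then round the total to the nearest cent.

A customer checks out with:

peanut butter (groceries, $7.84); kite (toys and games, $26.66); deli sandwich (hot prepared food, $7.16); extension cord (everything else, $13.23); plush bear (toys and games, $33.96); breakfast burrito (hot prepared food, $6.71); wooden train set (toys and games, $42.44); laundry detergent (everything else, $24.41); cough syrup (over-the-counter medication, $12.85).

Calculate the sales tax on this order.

$16.43

Peanut butter $7.84: groceries → 7% + 0% district = 7% → $0.5488
Kite $26.66: toys and games → 9.75% + 1% district = 10.75% → $2.86595
Deli sandwich $7.16: hot prepared food → 8% + 0% district = 8% → $0.5728
Extension cord $13.23: everything else → 6.5% + 1% district = 7.5% → $0.99225
Plush bear $33.96: toys and games → 9.75% + 1% district = 10.75% → $3.6507
Breakfast burrito $6.71: hot prepared food → 8% + 0% district = 8% → $0.5368
Wooden train set $42.44: toys and games → 9.75% + 1% district = 10.75% → $4.5623
Laundry detergent $24.41: everything else → 6.5% + 1% district = 7.5% → $1.83075
Cough syrup $12.85: over-the-counter medication → 4.75% + 2% district = 6.75% → $0.867375
Unrounded tax sum = $16.427725 → $16.43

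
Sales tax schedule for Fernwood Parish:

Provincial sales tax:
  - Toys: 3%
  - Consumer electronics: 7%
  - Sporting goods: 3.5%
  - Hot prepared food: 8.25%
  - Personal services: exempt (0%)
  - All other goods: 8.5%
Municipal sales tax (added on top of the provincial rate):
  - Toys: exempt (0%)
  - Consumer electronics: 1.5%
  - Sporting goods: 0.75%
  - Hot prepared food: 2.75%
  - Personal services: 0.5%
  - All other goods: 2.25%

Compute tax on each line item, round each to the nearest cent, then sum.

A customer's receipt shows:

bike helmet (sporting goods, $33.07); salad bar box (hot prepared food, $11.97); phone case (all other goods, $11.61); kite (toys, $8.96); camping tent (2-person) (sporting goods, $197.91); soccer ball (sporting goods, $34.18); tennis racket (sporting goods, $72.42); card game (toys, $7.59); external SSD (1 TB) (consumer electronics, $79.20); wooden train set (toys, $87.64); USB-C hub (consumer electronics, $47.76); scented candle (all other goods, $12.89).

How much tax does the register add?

Bike helmet $33.07: sporting goods → 3.5% + 0.75% municipal = 4.25% → $1.41
Salad bar box $11.97: hot prepared food → 8.25% + 2.75% municipal = 11% → $1.32
Phone case $11.61: all other goods → 8.5% + 2.25% municipal = 10.75% → $1.25
Kite $8.96: toys → 3% + 0% municipal = 3% → $0.27
Camping tent (2-person) $197.91: sporting goods → 3.5% + 0.75% municipal = 4.25% → $8.41
Soccer ball $34.18: sporting goods → 3.5% + 0.75% municipal = 4.25% → $1.45
Tennis racket $72.42: sporting goods → 3.5% + 0.75% municipal = 4.25% → $3.08
Card game $7.59: toys → 3% + 0% municipal = 3% → $0.23
External SSD (1 TB) $79.20: consumer electronics → 7% + 1.5% municipal = 8.5% → $6.73
Wooden train set $87.64: toys → 3% + 0% municipal = 3% → $2.63
USB-C hub $47.76: consumer electronics → 7% + 1.5% municipal = 8.5% → $4.06
Scented candle $12.89: all other goods → 8.5% + 2.25% municipal = 10.75% → $1.39
Total tax = $1.41 + $1.32 + $1.25 + $0.27 + $8.41 + $1.45 + $3.08 + $0.23 + $6.73 + $2.63 + $4.06 + $1.39 = $32.23

$32.23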